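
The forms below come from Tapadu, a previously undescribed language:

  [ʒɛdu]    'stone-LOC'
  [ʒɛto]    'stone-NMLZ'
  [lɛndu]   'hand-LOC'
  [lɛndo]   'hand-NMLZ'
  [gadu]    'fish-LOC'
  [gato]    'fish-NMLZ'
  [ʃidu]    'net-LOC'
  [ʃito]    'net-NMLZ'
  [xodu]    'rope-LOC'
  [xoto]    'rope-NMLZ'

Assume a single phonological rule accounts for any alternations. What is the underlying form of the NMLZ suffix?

/-to/

The NMLZ suffix surfaces as [-do] and [-to], depending on the final segment of the stem.
By contrast the LOC suffix keeps its initial [d] throughout — that segment must be underlying.
So the underlying form is /-to/, and voiceless stops become voiced after a nasal.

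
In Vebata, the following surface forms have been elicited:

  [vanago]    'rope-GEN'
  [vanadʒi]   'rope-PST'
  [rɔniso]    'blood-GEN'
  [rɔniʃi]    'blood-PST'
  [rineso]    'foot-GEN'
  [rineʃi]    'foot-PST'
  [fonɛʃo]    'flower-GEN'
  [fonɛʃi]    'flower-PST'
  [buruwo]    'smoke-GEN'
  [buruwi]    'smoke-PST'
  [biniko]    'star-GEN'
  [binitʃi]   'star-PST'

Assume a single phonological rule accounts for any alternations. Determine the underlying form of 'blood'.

The stem for 'blood' ends in [s] in [rɔniso] but [ʃ] in [rɔniʃi].
If /ʃ/ were underlying and a rule turned it into [s] before the GEN suffix, 'flower' would also alternate; but it has [ʃ] in both [fonɛʃo] and [fonɛʃi].
Therefore /s/ is basic and [ʃ] is derived by palatalization before a front vowel (/k/, /g/ and /s/ become palato-alveolar [tʃ], [dʒ] and [ʃ] before a front vowel).

/rɔnis/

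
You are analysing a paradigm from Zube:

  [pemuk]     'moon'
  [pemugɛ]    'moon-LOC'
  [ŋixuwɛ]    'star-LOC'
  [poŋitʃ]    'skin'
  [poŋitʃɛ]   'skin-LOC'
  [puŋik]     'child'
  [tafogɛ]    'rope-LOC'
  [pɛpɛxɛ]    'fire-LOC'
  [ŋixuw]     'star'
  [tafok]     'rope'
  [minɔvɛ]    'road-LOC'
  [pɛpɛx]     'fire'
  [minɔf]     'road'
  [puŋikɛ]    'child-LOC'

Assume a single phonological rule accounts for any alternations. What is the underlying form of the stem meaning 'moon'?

/pemug/

'moon' shows [g] ~ [k] at the end of the stem ([pemugɛ] vs [pemuk]).
But 'child' keeps [k] in both environments ([puŋikɛ], [puŋik]), so there is no rule changing /k/ to [g] before the LOC suffix.
The alternation reflects word-final obstruent devoicing: voiced obstruents become voiceless word-finally. /g/ is underlying.
The underlying form of 'moon' is therefore /pemug/.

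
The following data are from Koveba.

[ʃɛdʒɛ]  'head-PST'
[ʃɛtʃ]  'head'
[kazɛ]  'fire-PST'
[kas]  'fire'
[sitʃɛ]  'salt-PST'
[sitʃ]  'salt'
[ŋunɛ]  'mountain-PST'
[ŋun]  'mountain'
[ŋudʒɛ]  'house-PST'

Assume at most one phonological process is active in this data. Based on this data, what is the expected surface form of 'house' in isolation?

[ŋutʃ]

'head' shows [dʒ] ~ [tʃ] at the end of the stem ([ʃɛdʒɛ] vs [ʃɛtʃ]).
But 'salt' keeps [tʃ] in both environments ([sitʃɛ], [sitʃ]), so there is no rule changing /tʃ/ to [dʒ] before the PST suffix.
The alternation reflects word-final obstruent devoicing: voiced obstruents become voiceless word-finally. /dʒ/ is underlying.
The one attested form of 'house', [ŋudʒɛ], shows underlying /ŋudʒ/. Applying the same rule word-finally gives [ŋutʃ].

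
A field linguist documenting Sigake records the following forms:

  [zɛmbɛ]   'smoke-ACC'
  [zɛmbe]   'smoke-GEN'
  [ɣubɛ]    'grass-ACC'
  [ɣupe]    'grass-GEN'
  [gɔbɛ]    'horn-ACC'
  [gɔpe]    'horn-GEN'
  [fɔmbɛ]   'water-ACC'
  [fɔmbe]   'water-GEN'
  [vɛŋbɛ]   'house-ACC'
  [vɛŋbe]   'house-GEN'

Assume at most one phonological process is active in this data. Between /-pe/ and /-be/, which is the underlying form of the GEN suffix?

/-pe/

The GEN suffix surfaces as [-be] and [-pe], depending on the final segment of the stem.
The ACC suffix, which begins with [b], is invariant after every stem; so [b] is not altered by any rule here.
So the underlying form is /-pe/, and voiceless stops become voiced after a nasal.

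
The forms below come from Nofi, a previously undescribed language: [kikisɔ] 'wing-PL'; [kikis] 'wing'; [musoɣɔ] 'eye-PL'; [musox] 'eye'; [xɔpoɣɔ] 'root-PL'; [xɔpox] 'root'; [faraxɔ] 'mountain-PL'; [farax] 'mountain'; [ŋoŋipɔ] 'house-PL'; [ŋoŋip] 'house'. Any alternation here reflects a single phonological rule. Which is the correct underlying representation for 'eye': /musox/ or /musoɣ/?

In [musoɣɔ] and [musox] the final segment of 'eye' alternates: [ɣ] ~ [x].
The stem 'mountain' ([faraxɔ], [farax]) shows [x] unchanged in both environments, so [x] cannot be basic with [ɣ] derived before the PL suffix.
The alternation reflects word-final obstruent devoicing: voiced obstruents become voiceless word-finally. /ɣ/ is underlying.

/musoɣ/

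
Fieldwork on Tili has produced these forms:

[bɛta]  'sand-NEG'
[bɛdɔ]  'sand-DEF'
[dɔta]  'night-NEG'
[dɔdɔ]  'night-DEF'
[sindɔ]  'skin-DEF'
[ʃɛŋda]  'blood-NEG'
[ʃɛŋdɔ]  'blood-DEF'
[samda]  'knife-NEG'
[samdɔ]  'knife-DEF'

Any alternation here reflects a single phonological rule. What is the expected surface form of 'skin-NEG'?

The NEG suffix surfaces as [-da] and [-ta], depending on the final segment of the stem.
The DEF suffix, which begins with [d], is invariant after every stem; so [d] is not altered by any rule here.
The NEG suffix is therefore /-ta/ underlyingly, with post-nasal voicing: voiceless stops become voiced after a nasal.
After 'skin', which ends in a nasal, the suffix surfaces as [-da], giving [sinda].

[sinda]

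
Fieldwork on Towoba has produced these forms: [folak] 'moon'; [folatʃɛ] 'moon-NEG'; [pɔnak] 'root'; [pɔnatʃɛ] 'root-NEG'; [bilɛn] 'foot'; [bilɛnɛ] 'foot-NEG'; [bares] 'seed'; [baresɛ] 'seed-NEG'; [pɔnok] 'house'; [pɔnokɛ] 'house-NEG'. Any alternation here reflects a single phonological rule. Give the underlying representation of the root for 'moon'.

/folatʃ/

The root 'moon' surfaces as [folak] and [folatʃɛ], with a stem-final [k] ~ [tʃ] alternation.
If /k/ were underlying and a rule turned it into [tʃ] before the NEG suffix, 'house' would also alternate; but it has [k] in both [pɔnok] and [pɔnokɛ].
So /tʃ/ is underlying, and a rule of depalatalization — palato-alveolar /tʃ/ becomes [k] when no front vowel follows — gives [k].
The underlying form of 'moon' is therefore /folatʃ/.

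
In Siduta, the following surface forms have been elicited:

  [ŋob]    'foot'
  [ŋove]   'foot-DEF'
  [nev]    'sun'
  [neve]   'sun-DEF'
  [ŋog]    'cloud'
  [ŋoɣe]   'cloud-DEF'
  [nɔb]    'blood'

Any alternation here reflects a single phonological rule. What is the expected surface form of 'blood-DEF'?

[nɔve]

'foot' shows [b] ~ [v] at the end of the stem ([ŋob] vs [ŋove]).
If /v/ were underlying and a rule turned it into [b] in isolation, 'sun' would also alternate; but it has [v] in both [nev] and [neve].
The underlying segment must be /b/; voiced stops become fricatives between vowels, yielding [v] there.
From [nɔb] the stem 'blood' is /nɔb/; between vowels this yields [nɔve].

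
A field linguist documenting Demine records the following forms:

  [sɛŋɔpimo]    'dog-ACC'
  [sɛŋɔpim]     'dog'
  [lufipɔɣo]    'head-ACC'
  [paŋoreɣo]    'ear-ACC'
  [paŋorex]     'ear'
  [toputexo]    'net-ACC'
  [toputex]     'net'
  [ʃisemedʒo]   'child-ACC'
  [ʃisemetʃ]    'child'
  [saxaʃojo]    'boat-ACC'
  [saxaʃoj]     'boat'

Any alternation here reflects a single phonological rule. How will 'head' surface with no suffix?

'ear' shows [ɣ] ~ [x] at the end of the stem ([paŋoreɣo] vs [paŋorex]).
Compare 'net', with invariant [x] in [toputexo] and [toputex]: an analysis with underlying /x/ and a rule producing [ɣ] before the ACC suffix would wrongly predict alternation here too.
Therefore /ɣ/ is basic and [x] is derived by word-final obstruent devoicing (voiced obstruents become voiceless word-finally).
The one attested form of 'head', [lufipɔɣo], shows underlying /lufipɔɣ/. Applying the same rule word-finally gives [lufipɔx].

[lufipɔx]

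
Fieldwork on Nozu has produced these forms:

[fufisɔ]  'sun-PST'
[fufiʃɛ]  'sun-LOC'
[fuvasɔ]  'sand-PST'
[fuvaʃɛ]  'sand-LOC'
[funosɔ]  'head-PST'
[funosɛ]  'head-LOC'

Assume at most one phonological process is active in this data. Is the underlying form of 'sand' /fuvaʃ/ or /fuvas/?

'sand' shows [s] ~ [ʃ] at the end of the stem ([fuvasɔ] vs [fuvaʃɛ]).
If /s/ were underlying and a rule turned it into [ʃ] before the LOC suffix, 'head' would also alternate; but it has [s] in both [funosɔ] and [funosɛ].
The alternation reflects depalatalization: palato-alveolar /ʃ/ becomes [s] when no front vowel follows. /ʃ/ is underlying.

/fuvaʃ/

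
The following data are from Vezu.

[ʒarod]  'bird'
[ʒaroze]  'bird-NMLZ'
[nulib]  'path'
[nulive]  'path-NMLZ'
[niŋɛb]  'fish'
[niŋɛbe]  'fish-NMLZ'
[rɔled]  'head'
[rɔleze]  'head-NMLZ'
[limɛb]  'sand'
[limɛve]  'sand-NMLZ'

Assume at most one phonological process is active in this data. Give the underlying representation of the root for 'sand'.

/limɛv/

'sand' shows [b] ~ [v] at the end of the stem ([limɛb] vs [limɛve]).
If /b/ were underlying and a rule turned it into [v] before the NMLZ suffix, 'fish' would also alternate; but it has [b] in both [niŋɛb] and [niŋɛbe].
The alternation reflects word-final hardening: voiced fricatives become stops word-finally. /v/ is underlying.
So 'sand' = /limɛv/.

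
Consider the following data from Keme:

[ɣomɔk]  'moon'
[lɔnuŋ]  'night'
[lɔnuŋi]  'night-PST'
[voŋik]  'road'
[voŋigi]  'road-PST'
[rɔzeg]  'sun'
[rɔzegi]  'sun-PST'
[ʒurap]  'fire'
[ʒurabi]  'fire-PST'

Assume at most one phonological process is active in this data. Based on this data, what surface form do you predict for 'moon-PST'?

[ɣomɔgi]

The stem for 'road' ends in [k] in [voŋik] but [g] in [voŋigi].
If /g/ were underlying and a rule turned it into [k] in isolation, 'sun' would also alternate; but it has [g] in both [rɔzeg] and [rɔzegi].
The underlying segment must be /k/; voiceless stops become voiced between vowels, yielding [g] there.
From [ɣomɔk] the stem 'moon' is /ɣomɔk/; between vowels this yields [ɣomɔgi].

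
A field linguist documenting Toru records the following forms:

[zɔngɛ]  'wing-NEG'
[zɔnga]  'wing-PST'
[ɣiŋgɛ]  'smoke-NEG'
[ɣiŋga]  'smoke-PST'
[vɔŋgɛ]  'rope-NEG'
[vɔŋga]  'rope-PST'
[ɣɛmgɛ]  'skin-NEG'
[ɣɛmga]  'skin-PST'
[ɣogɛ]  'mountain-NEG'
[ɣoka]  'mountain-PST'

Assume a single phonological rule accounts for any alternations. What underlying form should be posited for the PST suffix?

The PST suffix surfaces as [-ga] and [-ka], depending on the final segment of the stem.
By contrast the NEG suffix keeps its initial [g] throughout — that segment must be underlying.
The PST suffix is therefore /-ka/ underlyingly, with post-nasal voicing: voiceless stops become voiced after a nasal.

/-ka/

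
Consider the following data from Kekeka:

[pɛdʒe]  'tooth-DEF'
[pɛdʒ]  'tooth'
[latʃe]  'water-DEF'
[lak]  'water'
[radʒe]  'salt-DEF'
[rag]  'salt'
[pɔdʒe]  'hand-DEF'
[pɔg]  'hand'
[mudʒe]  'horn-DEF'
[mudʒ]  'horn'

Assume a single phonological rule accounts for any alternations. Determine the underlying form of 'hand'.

'hand' shows [dʒ] ~ [g] at the end of the stem ([pɔdʒe] vs [pɔg]).
If /dʒ/ were underlying and a rule turned it into [g] in isolation, 'horn' would also alternate; but it has [dʒ] in both [mudʒe] and [mudʒ].
So /g/ is underlying, and a rule of palatalization before a front vowel — /k/ and /g/ become palato-alveolar [tʃ] and [dʒ] before a front vowel — gives [dʒ].
So 'hand' = /pɔg/.

/pɔg/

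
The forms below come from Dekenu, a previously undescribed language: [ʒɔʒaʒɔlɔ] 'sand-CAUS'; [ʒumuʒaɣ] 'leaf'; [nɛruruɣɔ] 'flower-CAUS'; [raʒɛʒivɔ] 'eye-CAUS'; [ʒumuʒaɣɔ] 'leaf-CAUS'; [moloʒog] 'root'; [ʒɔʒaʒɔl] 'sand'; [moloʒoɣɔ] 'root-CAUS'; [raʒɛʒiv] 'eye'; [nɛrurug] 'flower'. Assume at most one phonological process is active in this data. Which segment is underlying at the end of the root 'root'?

In [moloʒoɣɔ] and [moloʒog] the final segment of 'root' alternates: [ɣ] ~ [g].
Compare 'leaf', with invariant [ɣ] in [ʒumuʒaɣɔ] and [ʒumuʒaɣ]: an analysis with underlying /ɣ/ and a rule producing [g] in isolation would wrongly predict alternation here too.
So /g/ is underlying, and a rule of intervocalic spirantization — voiced stops become fricatives between vowels — gives [ɣ].

/g/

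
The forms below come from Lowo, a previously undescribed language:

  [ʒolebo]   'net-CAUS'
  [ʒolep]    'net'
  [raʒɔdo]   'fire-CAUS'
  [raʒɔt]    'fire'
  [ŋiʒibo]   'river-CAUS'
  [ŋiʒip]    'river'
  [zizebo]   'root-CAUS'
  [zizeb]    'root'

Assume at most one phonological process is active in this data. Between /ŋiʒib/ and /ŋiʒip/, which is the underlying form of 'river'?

/ŋiʒip/

'river' shows [b] ~ [p] at the end of the stem ([ŋiʒibo] vs [ŋiʒip]).
If /b/ were underlying and a rule turned it into [p] in isolation, 'root' would also alternate; but it has [b] in both [zizebo] and [zizeb].
The underlying segment must be /p/; voiceless stops become voiced between vowels, yielding [b] there.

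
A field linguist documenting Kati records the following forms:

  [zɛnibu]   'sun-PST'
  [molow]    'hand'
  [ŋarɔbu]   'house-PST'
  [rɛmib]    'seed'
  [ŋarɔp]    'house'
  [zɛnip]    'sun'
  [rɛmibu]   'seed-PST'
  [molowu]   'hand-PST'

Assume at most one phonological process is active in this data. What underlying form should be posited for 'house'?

/ŋarɔp/

In [ŋarɔbu] and [ŋarɔp] the final segment of 'house' alternates: [b] ~ [p].
But 'seed' keeps [b] in both environments ([rɛmibu], [rɛmib]), so there is no rule changing /b/ to [p] in isolation.
The alternation reflects intervocalic voicing: voiceless stops become voiced between vowels. /p/ is underlying.
Hence 'house' is /ŋarɔp/ underlyingly.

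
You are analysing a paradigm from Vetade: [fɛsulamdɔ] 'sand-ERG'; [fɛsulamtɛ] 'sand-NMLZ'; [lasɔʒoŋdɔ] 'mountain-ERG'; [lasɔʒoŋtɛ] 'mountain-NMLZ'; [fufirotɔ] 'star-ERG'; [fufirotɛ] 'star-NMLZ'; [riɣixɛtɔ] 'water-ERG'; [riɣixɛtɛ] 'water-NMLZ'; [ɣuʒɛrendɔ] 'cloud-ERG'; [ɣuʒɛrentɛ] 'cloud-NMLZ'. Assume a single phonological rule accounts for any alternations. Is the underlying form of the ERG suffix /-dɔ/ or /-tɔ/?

/-dɔ/

The ERG suffix surfaces as [-dɔ] and [-tɔ], depending on the final segment of the stem.
The NMLZ suffix, which begins with [t], is invariant after every stem; so [t] is not altered by any rule here.
The ERG suffix is therefore /-dɔ/ underlyingly, with post-vocalic devoicing: voiced stops become voiceless after a vowel.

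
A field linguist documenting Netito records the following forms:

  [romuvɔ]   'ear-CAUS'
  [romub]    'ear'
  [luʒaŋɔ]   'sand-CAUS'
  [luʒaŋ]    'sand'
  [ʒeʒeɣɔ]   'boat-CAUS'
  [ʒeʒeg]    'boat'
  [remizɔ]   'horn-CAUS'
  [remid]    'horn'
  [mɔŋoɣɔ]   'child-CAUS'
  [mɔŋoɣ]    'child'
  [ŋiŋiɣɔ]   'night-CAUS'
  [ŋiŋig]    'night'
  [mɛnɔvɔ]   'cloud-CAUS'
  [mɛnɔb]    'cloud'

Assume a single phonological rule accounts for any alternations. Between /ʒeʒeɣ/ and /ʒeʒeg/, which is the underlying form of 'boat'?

'boat' shows [ɣ] ~ [g] at the end of the stem ([ʒeʒeɣɔ] vs [ʒeʒeg]).
But 'child' keeps [ɣ] in both environments ([mɔŋoɣɔ], [mɔŋoɣ]), so there is no rule changing /ɣ/ to [g] in isolation.
The underlying segment must be /g/; voiced stops become fricatives between vowels, yielding [ɣ] there.

/ʒeʒeg/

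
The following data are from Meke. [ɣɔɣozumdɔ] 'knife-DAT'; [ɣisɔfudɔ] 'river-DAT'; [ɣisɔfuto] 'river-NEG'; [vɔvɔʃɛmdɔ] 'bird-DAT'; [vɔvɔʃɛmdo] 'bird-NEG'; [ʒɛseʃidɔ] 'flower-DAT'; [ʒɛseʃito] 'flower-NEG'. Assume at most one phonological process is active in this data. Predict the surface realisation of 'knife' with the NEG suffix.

The NEG suffix surfaces as [-do] and [-to], depending on the final segment of the stem.
By contrast the DAT suffix keeps its initial [d] throughout — that segment must be underlying.
So the underlying form is /-to/, and voiceless stops become voiced after a nasal.
After 'knife', which ends in a nasal, the suffix surfaces as [-do], giving [ɣɔɣozumdo].

[ɣɔɣozumdo]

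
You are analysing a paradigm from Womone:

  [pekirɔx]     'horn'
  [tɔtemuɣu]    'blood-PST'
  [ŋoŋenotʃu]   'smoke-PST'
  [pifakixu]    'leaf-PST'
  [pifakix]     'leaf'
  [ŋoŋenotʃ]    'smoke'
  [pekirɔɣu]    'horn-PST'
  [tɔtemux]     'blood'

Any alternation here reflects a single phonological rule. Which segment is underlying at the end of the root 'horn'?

In [pekirɔx] and [pekirɔɣu] the final segment of 'horn' alternates: [x] ~ [ɣ].
Compare 'leaf', with invariant [x] in [pifakix] and [pifakixu]: an analysis with underlying /x/ and a rule producing [ɣ] before the PST suffix would wrongly predict alternation here too.
Therefore /ɣ/ is basic and [x] is derived by word-final obstruent devoicing (voiced obstruents become voiceless word-finally).

/ɣ/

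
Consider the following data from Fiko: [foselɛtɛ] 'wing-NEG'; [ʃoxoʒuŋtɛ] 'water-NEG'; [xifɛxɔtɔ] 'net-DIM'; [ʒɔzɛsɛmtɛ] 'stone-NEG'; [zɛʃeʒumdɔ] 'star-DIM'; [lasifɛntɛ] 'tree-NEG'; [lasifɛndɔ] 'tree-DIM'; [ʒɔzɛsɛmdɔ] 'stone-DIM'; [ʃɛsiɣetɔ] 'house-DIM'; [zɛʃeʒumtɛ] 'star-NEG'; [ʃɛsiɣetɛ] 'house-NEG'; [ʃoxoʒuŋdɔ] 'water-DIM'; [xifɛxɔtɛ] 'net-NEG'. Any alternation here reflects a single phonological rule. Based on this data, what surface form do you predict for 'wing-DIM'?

The DIM morpheme has two allomorphs, [-dɔ] and [-tɔ].
The NEG suffix, which begins with [t], is invariant after every stem; so [t] is not altered by any rule here.
The DIM suffix is therefore /-dɔ/ underlyingly, with post-vocalic devoicing: voiced stops become voiceless after a vowel.
After 'wing', which ends in a vowel, the suffix surfaces as [-tɔ], giving [foselɛtɔ].

[foselɛtɔ]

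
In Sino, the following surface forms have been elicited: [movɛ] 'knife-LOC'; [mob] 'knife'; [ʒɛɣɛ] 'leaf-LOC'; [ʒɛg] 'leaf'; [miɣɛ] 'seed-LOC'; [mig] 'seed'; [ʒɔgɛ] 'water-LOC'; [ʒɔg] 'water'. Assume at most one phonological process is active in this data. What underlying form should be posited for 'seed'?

/miɣ/

The stem for 'seed' ends in [ɣ] in [miɣɛ] but [g] in [mig].
If /g/ were underlying and a rule turned it into [ɣ] before the LOC suffix, 'water' would also alternate; but it has [g] in both [ʒɔgɛ] and [ʒɔg].
Therefore /ɣ/ is basic and [g] is derived by word-final hardening (voiced fricatives become stops word-finally).
So 'seed' = /miɣ/.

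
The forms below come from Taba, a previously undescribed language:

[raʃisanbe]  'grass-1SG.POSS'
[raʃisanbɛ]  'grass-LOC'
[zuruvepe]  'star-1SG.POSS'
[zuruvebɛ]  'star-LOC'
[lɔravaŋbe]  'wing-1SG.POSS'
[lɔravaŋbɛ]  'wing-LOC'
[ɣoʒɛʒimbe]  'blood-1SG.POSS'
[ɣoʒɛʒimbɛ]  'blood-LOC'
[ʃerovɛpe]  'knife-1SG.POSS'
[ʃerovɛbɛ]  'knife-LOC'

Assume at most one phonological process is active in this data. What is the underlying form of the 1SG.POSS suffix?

The 1SG.POSS suffix surfaces as [-be] and [-pe], depending on the final segment of the stem.
The LOC suffix, which begins with [b], is invariant after every stem; so [b] is not altered by any rule here.
The 1SG.POSS suffix is therefore /-pe/ underlyingly, with post-nasal voicing: voiceless stops become voiced after a nasal.

/-pe/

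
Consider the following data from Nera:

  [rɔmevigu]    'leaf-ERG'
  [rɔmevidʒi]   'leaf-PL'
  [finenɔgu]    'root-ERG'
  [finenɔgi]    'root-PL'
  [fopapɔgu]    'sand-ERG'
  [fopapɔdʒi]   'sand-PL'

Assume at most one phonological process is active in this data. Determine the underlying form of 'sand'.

The root 'sand' surfaces as [fopapɔgu] and [fopapɔdʒi], with a stem-final [g] ~ [dʒ] alternation.
Compare 'root', with invariant [g] in [finenɔgu] and [finenɔgi]: an analysis with underlying /g/ and a rule producing [dʒ] before the PL suffix would wrongly predict alternation here too.
So /dʒ/ is underlying, and a rule of depalatalization — palato-alveolar /dʒ/ becomes [g] when no front vowel follows — gives [g].

/fopapɔdʒ/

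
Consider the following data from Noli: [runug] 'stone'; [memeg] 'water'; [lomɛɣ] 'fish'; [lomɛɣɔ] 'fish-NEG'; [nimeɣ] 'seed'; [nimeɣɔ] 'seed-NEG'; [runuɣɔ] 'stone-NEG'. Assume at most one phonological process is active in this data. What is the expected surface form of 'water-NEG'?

[memeɣɔ]

'stone' shows [ɣ] ~ [g] at the end of the stem ([runuɣɔ] vs [runug]).
But 'seed' keeps [ɣ] in both environments ([nimeɣɔ], [nimeɣ]), so there is no rule changing /ɣ/ to [g] in isolation.
The alternation reflects intervocalic spirantization: voiced stops become fricatives between vowels. /g/ is underlying.
From [memeg] the stem 'water' is /memeg/; between vowels this yields [memeɣɔ].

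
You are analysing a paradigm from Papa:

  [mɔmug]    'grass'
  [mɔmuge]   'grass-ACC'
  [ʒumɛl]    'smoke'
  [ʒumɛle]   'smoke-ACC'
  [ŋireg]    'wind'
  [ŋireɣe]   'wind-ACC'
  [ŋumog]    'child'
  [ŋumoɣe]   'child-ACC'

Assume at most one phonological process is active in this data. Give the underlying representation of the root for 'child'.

/ŋumoɣ/

The root 'child' surfaces as [ŋumog] and [ŋumoɣe], with a stem-final [g] ~ [ɣ] alternation.
The stem 'grass' ([mɔmug], [mɔmuge]) shows [g] unchanged in both environments, so [g] cannot be basic with [ɣ] derived before the ACC suffix.
So /ɣ/ is underlying, and a rule of word-final hardening — voiced fricatives become stops word-finally — gives [g].
So 'child' = /ŋumoɣ/.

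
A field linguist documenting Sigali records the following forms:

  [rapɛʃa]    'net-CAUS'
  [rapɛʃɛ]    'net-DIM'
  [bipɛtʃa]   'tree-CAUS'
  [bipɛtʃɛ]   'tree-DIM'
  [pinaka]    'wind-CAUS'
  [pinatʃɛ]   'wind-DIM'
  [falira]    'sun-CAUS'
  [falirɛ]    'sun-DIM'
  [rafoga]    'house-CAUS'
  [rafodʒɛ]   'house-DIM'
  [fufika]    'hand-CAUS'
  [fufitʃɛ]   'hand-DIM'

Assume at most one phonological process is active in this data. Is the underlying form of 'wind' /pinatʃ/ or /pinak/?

/pinak/

The root 'wind' surfaces as [pinaka] and [pinatʃɛ], with a stem-final [k] ~ [tʃ] alternation.
But 'tree' keeps [tʃ] in both environments ([bipɛtʃa], [bipɛtʃɛ]), so there is no rule changing /tʃ/ to [k] before the CAUS suffix.
So /k/ is underlying, and a rule of palatalization before a front vowel — /k/ and /g/ become palato-alveolar [tʃ] and [dʒ] before a front vowel — gives [tʃ].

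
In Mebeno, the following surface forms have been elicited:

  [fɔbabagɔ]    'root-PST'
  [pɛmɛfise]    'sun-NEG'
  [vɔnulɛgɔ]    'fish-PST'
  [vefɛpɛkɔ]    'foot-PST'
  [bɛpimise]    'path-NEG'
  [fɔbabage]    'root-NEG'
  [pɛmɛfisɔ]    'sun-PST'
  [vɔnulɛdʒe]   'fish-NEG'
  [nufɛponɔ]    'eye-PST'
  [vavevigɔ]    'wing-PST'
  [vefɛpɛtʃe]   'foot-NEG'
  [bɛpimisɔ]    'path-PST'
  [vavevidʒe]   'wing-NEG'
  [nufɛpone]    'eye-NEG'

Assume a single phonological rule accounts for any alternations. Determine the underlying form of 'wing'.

/vavevidʒ/

In [vavevidʒe] and [vavevigɔ] the final segment of 'wing' alternates: [dʒ] ~ [g].
The stem 'root' ([fɔbabage], [fɔbabagɔ]) shows [g] unchanged in both environments, so [g] cannot be basic with [dʒ] derived before the NEG suffix.
The underlying segment must be /dʒ/; palato-alveolar /tʃ/ and /dʒ/ become [k] and [g] when no front vowel follows, yielding [g] there.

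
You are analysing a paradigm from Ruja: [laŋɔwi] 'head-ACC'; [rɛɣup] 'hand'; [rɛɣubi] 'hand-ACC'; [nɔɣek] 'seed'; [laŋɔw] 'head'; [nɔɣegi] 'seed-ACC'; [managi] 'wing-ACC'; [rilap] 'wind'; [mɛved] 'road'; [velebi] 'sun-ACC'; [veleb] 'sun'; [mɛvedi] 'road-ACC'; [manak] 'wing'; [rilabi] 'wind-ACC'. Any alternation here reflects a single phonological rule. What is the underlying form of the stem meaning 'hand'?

/rɛɣup/

The root 'hand' surfaces as [rɛɣup] and [rɛɣubi], with a stem-final [p] ~ [b] alternation.
The stem 'sun' ([veleb], [velebi]) shows [b] unchanged in both environments, so [b] cannot be basic with [p] derived in isolation.
Therefore /p/ is basic and [b] is derived by intervocalic voicing (voiceless stops become voiced between vowels).
So 'hand' = /rɛɣup/.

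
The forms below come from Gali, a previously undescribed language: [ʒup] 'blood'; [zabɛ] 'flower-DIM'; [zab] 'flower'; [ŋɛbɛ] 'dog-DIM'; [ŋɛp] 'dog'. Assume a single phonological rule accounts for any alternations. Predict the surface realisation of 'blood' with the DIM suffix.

[ʒubɛ]

'dog' shows [b] ~ [p] at the end of the stem ([ŋɛbɛ] vs [ŋɛp]).
The stem 'flower' ([zabɛ], [zab]) shows [b] unchanged in both environments, so [b] cannot be basic with [p] derived in isolation.
The underlying segment must be /p/; voiceless stops become voiced between vowels, yielding [b] there.
From [ʒup] the stem 'blood' is /ʒup/; between vowels this yields [ʒubɛ].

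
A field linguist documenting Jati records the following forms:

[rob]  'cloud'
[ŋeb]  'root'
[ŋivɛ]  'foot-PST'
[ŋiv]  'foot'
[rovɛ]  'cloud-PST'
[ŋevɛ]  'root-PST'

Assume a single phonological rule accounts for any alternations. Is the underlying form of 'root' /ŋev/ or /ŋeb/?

/ŋeb/

The root 'root' surfaces as [ŋeb] and [ŋevɛ], with a stem-final [b] ~ [v] alternation.
The stem 'foot' ([ŋiv], [ŋivɛ]) shows [v] unchanged in both environments, so [v] cannot be basic with [b] derived in isolation.
The alternation reflects intervocalic spirantization: voiced stops become fricatives between vowels. /b/ is underlying.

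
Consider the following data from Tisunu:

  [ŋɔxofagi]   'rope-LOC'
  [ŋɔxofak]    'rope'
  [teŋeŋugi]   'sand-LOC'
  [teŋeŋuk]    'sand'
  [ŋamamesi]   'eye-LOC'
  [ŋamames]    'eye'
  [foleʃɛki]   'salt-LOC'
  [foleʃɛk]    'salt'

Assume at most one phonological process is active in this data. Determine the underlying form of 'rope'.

In [ŋɔxofagi] and [ŋɔxofak] the final segment of 'rope' alternates: [g] ~ [k].
But 'salt' keeps [k] in both environments ([foleʃɛki], [foleʃɛk]), so there is no rule changing /k/ to [g] before the LOC suffix.
The underlying segment must be /g/; voiced obstruents become voiceless word-finally, yielding [k] there.

/ŋɔxofag/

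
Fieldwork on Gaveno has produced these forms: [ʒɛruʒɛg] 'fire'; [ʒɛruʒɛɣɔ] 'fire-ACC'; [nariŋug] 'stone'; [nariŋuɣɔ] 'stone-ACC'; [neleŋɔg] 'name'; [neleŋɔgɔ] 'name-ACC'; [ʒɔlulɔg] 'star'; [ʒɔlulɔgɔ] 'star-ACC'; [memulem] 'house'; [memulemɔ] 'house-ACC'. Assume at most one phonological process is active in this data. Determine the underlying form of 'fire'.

/ʒɛruʒɛɣ/

The root 'fire' surfaces as [ʒɛruʒɛg] and [ʒɛruʒɛɣɔ], with a stem-final [g] ~ [ɣ] alternation.
If /g/ were underlying and a rule turned it into [ɣ] before the ACC suffix, 'star' would also alternate; but it has [g] in both [ʒɔlulɔg] and [ʒɔlulɔgɔ].
The alternation reflects word-final hardening: voiced fricatives become stops word-finally. /ɣ/ is underlying.
So 'fire' = /ʒɛruʒɛɣ/.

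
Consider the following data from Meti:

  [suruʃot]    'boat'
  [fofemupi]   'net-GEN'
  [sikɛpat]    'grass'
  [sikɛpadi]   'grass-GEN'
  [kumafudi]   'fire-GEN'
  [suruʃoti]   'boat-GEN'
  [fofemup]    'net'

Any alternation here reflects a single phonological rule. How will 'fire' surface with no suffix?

The stem for 'grass' ends in [d] in [sikɛpadi] but [t] in [sikɛpat].
The stem 'boat' ([suruʃoti], [suruʃot]) shows [t] unchanged in both environments, so [t] cannot be basic with [d] derived before the GEN suffix.
The alternation reflects word-final obstruent devoicing: voiced obstruents become voiceless word-finally. /d/ is underlying.
The one attested form of 'fire', [kumafudi], shows underlying /kumafud/. Applying the same rule word-finally gives [kumafut].

[kumafut]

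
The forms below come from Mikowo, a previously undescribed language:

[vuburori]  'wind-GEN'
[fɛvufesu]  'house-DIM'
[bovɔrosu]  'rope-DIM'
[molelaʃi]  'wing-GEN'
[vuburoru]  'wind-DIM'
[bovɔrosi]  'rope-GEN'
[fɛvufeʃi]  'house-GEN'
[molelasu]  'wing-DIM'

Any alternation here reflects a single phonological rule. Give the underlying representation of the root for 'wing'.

'wing' shows [ʃ] ~ [s] at the end of the stem ([molelaʃi] vs [molelasu]).
The stem 'rope' ([bovɔrosi], [bovɔrosu]) shows [s] unchanged in both environments, so [s] cannot be basic with [ʃ] derived before the GEN suffix.
The underlying segment must be /ʃ/; palato-alveolar /ʃ/ becomes [s] when no front vowel follows, yielding [s] there.

/molelaʃ/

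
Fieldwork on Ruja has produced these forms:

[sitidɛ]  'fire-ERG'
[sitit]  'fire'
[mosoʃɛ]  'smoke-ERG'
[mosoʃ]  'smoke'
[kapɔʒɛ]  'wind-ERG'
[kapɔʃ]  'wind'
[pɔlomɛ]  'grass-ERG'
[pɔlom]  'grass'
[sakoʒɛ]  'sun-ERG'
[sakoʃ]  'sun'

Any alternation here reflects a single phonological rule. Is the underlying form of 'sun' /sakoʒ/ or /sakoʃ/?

/sakoʒ/

The stem for 'sun' ends in [ʒ] in [sakoʒɛ] but [ʃ] in [sakoʃ].
The stem 'smoke' ([mosoʃɛ], [mosoʃ]) shows [ʃ] unchanged in both environments, so [ʃ] cannot be basic with [ʒ] derived before the ERG suffix.
The underlying segment must be /ʒ/; voiced obstruents become voiceless word-finally, yielding [ʃ] there.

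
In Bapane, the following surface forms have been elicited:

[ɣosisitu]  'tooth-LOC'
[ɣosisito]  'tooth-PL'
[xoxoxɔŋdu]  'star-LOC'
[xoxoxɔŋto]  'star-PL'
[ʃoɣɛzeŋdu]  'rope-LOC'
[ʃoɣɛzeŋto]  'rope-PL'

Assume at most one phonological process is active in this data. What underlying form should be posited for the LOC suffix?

The LOC suffix surfaces as [-du] and [-tu], depending on the final segment of the stem.
The PL suffix, which begins with [t], is invariant after every stem; so [t] is not altered by any rule here.
The LOC suffix is therefore /-du/ underlyingly, with post-vocalic devoicing: voiced stops become voiceless after a vowel.

/-du/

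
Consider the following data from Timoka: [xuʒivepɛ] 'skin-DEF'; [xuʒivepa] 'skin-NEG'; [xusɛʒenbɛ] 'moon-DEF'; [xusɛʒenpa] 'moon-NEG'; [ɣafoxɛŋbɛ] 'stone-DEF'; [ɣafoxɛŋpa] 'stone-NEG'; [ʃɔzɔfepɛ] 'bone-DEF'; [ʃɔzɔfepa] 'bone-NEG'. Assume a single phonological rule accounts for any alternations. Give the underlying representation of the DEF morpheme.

The DEF morpheme has two allomorphs, [-bɛ] and [-pɛ].
The NEG suffix, which begins with [p], is invariant after every stem; so [p] is not altered by any rule here.
So the underlying form is /-bɛ/, and voiced stops become voiceless after a vowel.

/-bɛ/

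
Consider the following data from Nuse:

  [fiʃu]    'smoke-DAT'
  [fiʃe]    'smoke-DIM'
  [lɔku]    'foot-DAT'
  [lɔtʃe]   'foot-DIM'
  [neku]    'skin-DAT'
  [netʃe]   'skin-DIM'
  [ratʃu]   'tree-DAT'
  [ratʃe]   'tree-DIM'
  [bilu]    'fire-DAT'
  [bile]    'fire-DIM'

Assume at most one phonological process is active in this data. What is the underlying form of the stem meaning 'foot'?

In [lɔku] and [lɔtʃe] the final segment of 'foot' alternates: [k] ~ [tʃ].
But 'tree' keeps [tʃ] in both environments ([ratʃu], [ratʃe]), so there is no rule changing /tʃ/ to [k] before the DAT suffix.
The alternation reflects palatalization before a front vowel: /k/ becomes palato-alveolar [tʃ] before a front vowel. /k/ is underlying.
Hence 'foot' is /lɔk/ underlyingly.

/lɔk/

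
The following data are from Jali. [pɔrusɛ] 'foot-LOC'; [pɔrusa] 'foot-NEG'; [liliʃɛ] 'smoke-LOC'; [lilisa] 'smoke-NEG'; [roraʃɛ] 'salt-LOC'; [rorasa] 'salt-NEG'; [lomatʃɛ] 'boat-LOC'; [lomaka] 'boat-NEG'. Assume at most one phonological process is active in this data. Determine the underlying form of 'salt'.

'salt' shows [ʃ] ~ [s] at the end of the stem ([roraʃɛ] vs [rorasa]).
Compare 'foot', with invariant [s] in [pɔrusɛ] and [pɔrusa]: an analysis with underlying /s/ and a rule producing [ʃ] before the LOC suffix would wrongly predict alternation here too.
So /ʃ/ is underlying, and a rule of depalatalization — palato-alveolar /tʃ/ and /ʃ/ become [k] and [s] when no front vowel follows — gives [s].

/roraʃ/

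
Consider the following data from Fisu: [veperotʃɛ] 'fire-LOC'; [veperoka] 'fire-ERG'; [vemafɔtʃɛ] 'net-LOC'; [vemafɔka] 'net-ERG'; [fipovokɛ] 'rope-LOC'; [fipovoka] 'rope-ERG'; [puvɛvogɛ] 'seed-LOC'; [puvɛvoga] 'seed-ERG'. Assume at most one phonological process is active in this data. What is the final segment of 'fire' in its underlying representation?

The root 'fire' surfaces as [veperotʃɛ] and [veperoka], with a stem-final [tʃ] ~ [k] alternation.
The stem 'rope' ([fipovokɛ], [fipovoka]) shows [k] unchanged in both environments, so [k] cannot be basic with [tʃ] derived before the LOC suffix.
So /tʃ/ is underlying, and a rule of depalatalization — palato-alveolar /tʃ/ becomes [k] when no front vowel follows — gives [k].

/tʃ/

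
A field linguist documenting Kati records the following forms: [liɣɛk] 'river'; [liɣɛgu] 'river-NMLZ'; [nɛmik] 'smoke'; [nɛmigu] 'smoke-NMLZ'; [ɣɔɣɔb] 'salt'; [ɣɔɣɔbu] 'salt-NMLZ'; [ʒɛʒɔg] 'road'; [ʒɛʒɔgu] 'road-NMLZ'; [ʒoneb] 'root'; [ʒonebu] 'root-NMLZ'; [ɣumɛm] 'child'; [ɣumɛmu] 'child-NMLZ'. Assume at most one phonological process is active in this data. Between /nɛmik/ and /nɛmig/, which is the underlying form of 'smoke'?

The root 'smoke' surfaces as [nɛmik] and [nɛmigu], with a stem-final [k] ~ [g] alternation.
If /g/ were underlying and a rule turned it into [k] in isolation, 'road' would also alternate; but it has [g] in both [ʒɛʒɔg] and [ʒɛʒɔgu].
Therefore /k/ is basic and [g] is derived by intervocalic voicing (voiceless stops become voiced between vowels).

/nɛmik/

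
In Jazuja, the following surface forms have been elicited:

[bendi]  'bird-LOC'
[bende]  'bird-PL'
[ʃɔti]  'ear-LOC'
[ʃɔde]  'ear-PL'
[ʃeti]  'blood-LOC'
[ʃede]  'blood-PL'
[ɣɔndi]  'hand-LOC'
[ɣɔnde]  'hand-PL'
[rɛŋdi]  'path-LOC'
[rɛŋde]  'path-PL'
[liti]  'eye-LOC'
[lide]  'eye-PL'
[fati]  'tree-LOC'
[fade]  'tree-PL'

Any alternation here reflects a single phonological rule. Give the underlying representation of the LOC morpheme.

/-ti/

The LOC morpheme has two allomorphs, [-di] and [-ti].
The PL suffix, which begins with [d], is invariant after every stem; so [d] is not altered by any rule here.
So the underlying form is /-ti/, and voiceless stops become voiced after a nasal.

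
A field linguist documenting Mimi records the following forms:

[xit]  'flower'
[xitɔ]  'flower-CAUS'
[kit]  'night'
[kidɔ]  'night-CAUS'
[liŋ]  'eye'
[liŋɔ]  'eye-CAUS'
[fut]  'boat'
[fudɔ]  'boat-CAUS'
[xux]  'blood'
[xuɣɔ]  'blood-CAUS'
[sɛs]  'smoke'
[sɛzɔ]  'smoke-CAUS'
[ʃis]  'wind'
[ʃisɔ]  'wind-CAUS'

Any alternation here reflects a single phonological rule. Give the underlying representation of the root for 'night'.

'night' shows [t] ~ [d] at the end of the stem ([kit] vs [kidɔ]).
If /t/ were underlying and a rule turned it into [d] before the CAUS suffix, 'flower' would also alternate; but it has [t] in both [xit] and [xitɔ].
So /d/ is underlying, and a rule of word-final obstruent devoicing — voiced obstruents become voiceless word-finally — gives [t].

/kid/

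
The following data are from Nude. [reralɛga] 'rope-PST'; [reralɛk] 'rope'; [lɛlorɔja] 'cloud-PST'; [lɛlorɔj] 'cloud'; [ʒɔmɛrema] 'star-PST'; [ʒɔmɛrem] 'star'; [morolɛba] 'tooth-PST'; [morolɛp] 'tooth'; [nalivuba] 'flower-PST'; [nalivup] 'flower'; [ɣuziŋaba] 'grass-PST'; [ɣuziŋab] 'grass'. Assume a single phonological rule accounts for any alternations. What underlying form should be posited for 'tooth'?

The root 'tooth' surfaces as [morolɛba] and [morolɛp], with a stem-final [b] ~ [p] alternation.
If /b/ were underlying and a rule turned it into [p] in isolation, 'grass' would also alternate; but it has [b] in both [ɣuziŋaba] and [ɣuziŋab].
Therefore /p/ is basic and [b] is derived by intervocalic voicing (voiceless stops become voiced between vowels).
The underlying form of 'tooth' is therefore /morolɛp/.

/morolɛp/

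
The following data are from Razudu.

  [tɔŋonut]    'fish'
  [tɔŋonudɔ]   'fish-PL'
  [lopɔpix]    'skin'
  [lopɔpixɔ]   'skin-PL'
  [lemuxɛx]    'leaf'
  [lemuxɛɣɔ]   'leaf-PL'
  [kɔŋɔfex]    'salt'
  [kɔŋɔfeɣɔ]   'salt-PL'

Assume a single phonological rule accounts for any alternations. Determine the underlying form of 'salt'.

The root 'salt' surfaces as [kɔŋɔfex] and [kɔŋɔfeɣɔ], with a stem-final [x] ~ [ɣ] alternation.
But 'skin' keeps [x] in both environments ([lopɔpix], [lopɔpixɔ]), so there is no rule changing /x/ to [ɣ] before the PL suffix.
Therefore /ɣ/ is basic and [x] is derived by word-final obstruent devoicing (voiced obstruents become voiceless word-finally).
The underlying form of 'salt' is therefore /kɔŋɔfeɣ/.

/kɔŋɔfeɣ/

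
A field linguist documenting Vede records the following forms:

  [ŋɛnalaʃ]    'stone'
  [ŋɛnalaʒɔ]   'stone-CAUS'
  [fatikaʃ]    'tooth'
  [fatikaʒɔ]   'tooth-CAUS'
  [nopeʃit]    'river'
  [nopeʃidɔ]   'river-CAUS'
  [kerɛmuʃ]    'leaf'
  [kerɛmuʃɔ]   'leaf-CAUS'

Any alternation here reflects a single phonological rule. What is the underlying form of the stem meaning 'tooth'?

The stem for 'tooth' ends in [ʃ] in [fatikaʃ] but [ʒ] in [fatikaʒɔ].
The stem 'leaf' ([kerɛmuʃ], [kerɛmuʃɔ]) shows [ʃ] unchanged in both environments, so [ʃ] cannot be basic with [ʒ] derived before the CAUS suffix.
So /ʒ/ is underlying, and a rule of word-final obstruent devoicing — voiced obstruents become voiceless word-finally — gives [ʃ].
Hence 'tooth' is /fatikaʒ/ underlyingly.

/fatikaʒ/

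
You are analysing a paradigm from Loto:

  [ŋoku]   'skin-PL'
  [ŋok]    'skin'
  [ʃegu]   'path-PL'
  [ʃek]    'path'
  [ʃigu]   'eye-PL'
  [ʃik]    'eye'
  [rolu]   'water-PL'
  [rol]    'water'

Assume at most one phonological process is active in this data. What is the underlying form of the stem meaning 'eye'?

In [ʃigu] and [ʃik] the final segment of 'eye' alternates: [g] ~ [k].
But 'skin' keeps [k] in both environments ([ŋoku], [ŋok]), so there is no rule changing /k/ to [g] before the PL suffix.
Therefore /g/ is basic and [k] is derived by word-final obstruent devoicing (voiced obstruents become voiceless word-finally).
So 'eye' = /ʃig/.

/ʃig/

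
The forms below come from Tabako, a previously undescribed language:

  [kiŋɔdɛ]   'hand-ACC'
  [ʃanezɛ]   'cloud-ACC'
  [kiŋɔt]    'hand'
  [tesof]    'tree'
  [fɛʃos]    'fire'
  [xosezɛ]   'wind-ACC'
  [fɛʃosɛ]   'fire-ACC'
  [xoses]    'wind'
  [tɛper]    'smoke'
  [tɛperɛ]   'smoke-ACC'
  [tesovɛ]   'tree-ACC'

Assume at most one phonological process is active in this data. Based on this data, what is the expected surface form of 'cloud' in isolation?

The root 'wind' surfaces as [xosezɛ] and [xoses], with a stem-final [z] ~ [s] alternation.
If /s/ were underlying and a rule turned it into [z] before the ACC suffix, 'fire' would also alternate; but it has [s] in both [fɛʃosɛ] and [fɛʃos].
So /z/ is underlying, and a rule of word-final obstruent devoicing — voiced obstruents become voiceless word-finally — gives [s].
From [ʃanezɛ] the stem 'cloud' is /ʃanez/; word-finally this yields [ʃanes].

[ʃanes]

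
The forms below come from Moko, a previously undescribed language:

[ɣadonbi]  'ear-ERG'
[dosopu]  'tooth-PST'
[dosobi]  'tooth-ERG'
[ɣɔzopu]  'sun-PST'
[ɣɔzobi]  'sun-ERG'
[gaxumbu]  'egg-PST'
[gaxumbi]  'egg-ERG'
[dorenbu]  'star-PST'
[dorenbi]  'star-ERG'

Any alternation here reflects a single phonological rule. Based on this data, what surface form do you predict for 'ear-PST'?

[ɣadonbu]

The PST suffix surfaces as [-bu] and [-pu], depending on the final segment of the stem.
By contrast the ERG suffix keeps its initial [b] throughout — that segment must be underlying.
The PST suffix is therefore /-pu/ underlyingly, with post-nasal voicing: voiceless stops become voiced after a nasal.
After 'ear', which ends in a nasal, the suffix surfaces as [-bu], giving [ɣadonbu].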